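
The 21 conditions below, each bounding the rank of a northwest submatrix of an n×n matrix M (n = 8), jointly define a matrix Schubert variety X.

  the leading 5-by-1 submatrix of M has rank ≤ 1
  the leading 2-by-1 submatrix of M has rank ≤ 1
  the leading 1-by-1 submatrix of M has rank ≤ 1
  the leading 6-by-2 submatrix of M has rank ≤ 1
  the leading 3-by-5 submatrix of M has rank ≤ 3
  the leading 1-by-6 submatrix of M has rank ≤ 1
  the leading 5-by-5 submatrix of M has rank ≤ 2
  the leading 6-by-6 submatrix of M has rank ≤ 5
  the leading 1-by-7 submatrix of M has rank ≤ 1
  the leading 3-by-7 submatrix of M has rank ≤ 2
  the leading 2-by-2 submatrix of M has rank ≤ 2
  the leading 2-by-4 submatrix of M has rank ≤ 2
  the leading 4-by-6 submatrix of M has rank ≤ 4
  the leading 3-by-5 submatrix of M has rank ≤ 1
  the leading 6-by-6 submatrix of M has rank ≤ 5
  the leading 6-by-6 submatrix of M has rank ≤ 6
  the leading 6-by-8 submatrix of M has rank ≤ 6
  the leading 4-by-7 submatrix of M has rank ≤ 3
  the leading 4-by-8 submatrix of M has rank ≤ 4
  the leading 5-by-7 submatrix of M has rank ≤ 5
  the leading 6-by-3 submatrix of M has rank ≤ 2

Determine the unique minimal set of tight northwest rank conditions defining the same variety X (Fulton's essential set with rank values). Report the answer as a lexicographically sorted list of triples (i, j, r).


Propagating the 21 rank bounds to every northwest block:

  1 | 1 | 1 | 1 | 1 | 1 | 1 | 1
  1 | 1 | 1 | 1 | 1 | 2 | 2 | 2
  1 | 1 | 1 | 1 | 1 | 2 | 2 | 3
  1 | 1 | 2 | 2 | 2 | 3 | 3 | 4
  1 | 1 | 2 | 2 | 2 | 3 | 4 | 5
  1 | 1 | 2 | 3 | 3 | 4 | 5 | 6
  1 | 2 | 3 | 4 | 4 | 5 | 6 | 7
  1 | 2 | 3 | 4 | 5 | 6 | 7 | 8

second differences of R give the permutation w = (1, 6, 8, 3, 7, 4, 2, 5).

4 SE-corners of the 14-cell Rothe diagram give Ess(w):

[(3, 5, 1), (3, 7, 2), (5, 5, 2), (6, 2, 1)]


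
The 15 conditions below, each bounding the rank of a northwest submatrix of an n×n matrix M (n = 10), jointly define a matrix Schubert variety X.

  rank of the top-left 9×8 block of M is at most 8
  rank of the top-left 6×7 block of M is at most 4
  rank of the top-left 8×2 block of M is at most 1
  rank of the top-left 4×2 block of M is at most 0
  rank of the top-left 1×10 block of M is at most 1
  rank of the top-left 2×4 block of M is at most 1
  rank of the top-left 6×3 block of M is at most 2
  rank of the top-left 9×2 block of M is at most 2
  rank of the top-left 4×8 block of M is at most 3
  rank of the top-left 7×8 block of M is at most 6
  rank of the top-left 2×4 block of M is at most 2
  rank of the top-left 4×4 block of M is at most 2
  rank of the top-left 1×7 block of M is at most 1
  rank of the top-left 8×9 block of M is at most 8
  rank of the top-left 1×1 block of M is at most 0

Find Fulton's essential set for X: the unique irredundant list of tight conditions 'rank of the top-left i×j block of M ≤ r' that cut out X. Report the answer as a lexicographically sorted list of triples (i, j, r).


Propagating the 15 rank bounds to every northwest block:

  R[1]: 0 | 0 | 1 | 1 | 1 | 1 | 1 | 1 | 1 | 1
  R[2]: 0 | 0 | 1 | 1 | 2 | 2 | 2 | 2 | 2 | 2
  R[3]: 0 | 0 | 1 | 2 | 3 | 3 | 3 | 3 | 3 | 3
  R[4]: 0 | 0 | 1 | 2 | 3 | 3 | 3 | 3 | 4 | 4
  R[5]: 1 | 1 | 2 | 3 | 4 | 4 | 4 | 4 | 5 | 5
  R[6]: 1 | 1 | 2 | 3 | 4 | 4 | 4 | 5 | 6 | 6
  R[7]: 1 | 1 | 2 | 3 | 4 | 5 | 5 | 6 | 7 | 7
  R[8]: 1 | 1 | 2 | 3 | 4 | 5 | 6 | 7 | 8 | 8
  R[9]: 1 | 2 | 3 | 4 | 5 | 6 | 7 | 8 | 9 | 9
  R[10]: 1 | 2 | 3 | 4 | 5 | 6 | 7 | 8 | 9 | 10

second differences of R give the permutation w = (3, 5, 4, 9, 1, 8, 6, 7, 2, 10).

Rothe diagram D(w) (17 cells), 5 SE-corners (essential conditions):

[(2, 4, 1), (4, 2, 0), (4, 8, 3), (6, 7, 4), (8, 2, 1)]


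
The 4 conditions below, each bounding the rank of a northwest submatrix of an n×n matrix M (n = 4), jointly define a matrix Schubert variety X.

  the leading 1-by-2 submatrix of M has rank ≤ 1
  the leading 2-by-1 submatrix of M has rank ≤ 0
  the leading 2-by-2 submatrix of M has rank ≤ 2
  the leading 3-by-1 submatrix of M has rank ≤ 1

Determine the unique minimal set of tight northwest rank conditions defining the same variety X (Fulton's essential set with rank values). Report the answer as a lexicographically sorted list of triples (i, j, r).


The tightest implied rank at each (i,j), from the 4 conditions:

  0 | 1 | 1 | 1
  0 | 1 | 2 | 2
  1 | 2 | 3 | 3
  1 | 2 | 3 | 4

reading off 1-entries of Δ²R: w = (2, 3, 1, 4).

D(w) has 2 cells with 1 SE-corner; essential set:

[(2, 1, 0)]


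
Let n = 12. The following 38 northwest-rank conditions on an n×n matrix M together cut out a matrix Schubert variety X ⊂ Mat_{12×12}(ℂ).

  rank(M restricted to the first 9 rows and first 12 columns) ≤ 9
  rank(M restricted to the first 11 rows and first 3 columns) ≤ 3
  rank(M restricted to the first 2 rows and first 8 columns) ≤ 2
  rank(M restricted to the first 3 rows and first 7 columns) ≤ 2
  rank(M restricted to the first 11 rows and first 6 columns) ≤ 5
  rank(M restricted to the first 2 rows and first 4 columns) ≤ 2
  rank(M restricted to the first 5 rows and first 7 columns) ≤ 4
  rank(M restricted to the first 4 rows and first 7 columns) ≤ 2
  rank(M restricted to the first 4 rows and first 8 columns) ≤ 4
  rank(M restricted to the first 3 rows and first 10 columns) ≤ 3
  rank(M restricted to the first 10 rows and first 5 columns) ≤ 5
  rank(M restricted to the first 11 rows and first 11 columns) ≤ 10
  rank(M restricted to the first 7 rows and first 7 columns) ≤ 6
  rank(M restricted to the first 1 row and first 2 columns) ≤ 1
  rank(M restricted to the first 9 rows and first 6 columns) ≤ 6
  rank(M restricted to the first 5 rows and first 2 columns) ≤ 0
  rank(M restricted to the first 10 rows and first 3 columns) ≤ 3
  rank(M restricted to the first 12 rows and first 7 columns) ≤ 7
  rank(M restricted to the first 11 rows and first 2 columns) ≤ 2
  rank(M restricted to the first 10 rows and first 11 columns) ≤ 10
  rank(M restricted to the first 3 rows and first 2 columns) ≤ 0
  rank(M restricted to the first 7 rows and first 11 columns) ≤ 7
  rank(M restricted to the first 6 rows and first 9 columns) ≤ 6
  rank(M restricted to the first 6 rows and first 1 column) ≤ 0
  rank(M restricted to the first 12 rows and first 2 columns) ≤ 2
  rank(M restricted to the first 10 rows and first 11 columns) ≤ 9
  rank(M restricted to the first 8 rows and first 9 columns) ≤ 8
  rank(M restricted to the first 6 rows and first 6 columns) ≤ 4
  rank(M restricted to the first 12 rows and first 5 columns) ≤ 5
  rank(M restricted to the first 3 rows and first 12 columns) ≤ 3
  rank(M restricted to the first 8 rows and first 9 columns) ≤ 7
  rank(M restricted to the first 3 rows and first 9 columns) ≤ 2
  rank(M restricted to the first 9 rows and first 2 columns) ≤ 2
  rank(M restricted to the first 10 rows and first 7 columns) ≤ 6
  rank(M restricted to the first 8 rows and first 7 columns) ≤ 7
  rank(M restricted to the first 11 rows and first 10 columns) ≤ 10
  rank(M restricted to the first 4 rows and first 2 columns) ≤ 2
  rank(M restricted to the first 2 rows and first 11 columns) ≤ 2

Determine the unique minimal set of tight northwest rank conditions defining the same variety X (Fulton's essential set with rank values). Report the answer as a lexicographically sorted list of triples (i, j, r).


Propagating the 38 rank bounds to every northwest block:

  i=1: 0 | 0 | 1 | 1 | 1 | 1 | 1 | 1 | 1 | 1 | 1 | 1
  i=2: 0 | 0 | 1 | 2 | 2 | 2 | 2 | 2 | 2 | 2 | 2 | 2
  i=3: 0 | 0 | 1 | 2 | 2 | 2 | 2 | 2 | 2 | 3 | 3 | 3
  i=4: 0 | 0 | 1 | 2 | 2 | 2 | 2 | 3 | 3 | 4 | 4 | 4
  i=5: 0 | 0 | 1 | 2 | 3 | 3 | 3 | 4 | 4 | 5 | 5 | 5
  i=6: 0 | 1 | 2 | 3 | 4 | 4 | 4 | 5 | 5 | 6 | 6 | 6
  i=7: 1 | 2 | 3 | 4 | 5 | 5 | 5 | 6 | 6 | 7 | 7 | 7
  i=8: 1 | 2 | 3 | 4 | 5 | 5 | 6 | 7 | 7 | 8 | 8 | 8
  i=9: 1 | 2 | 3 | 4 | 5 | 5 | 6 | 7 | 8 | 9 | 9 | 9
  i=10: 1 | 2 | 3 | 4 | 5 | 5 | 6 | 7 | 8 | 9 | 9 | 10
  i=11: 1 | 2 | 3 | 4 | 5 | 5 | 6 | 7 | 8 | 9 | 10 | 11
  i=12: 1 | 2 | 3 | 4 | 5 | 6 | 7 | 8 | 9 | 10 | 11 | 12

giving w = (3, 4, 10, 8, 5, 2, 1, 7, 9, 12, 11, 6) via Δ²R.

|D(w)|=24, |Ess(w)|=6:

[(3, 9, 2), (4, 7, 2), (5, 2, 0), (6, 1, 0), (10, 11, 9), (11, 6, 5)]


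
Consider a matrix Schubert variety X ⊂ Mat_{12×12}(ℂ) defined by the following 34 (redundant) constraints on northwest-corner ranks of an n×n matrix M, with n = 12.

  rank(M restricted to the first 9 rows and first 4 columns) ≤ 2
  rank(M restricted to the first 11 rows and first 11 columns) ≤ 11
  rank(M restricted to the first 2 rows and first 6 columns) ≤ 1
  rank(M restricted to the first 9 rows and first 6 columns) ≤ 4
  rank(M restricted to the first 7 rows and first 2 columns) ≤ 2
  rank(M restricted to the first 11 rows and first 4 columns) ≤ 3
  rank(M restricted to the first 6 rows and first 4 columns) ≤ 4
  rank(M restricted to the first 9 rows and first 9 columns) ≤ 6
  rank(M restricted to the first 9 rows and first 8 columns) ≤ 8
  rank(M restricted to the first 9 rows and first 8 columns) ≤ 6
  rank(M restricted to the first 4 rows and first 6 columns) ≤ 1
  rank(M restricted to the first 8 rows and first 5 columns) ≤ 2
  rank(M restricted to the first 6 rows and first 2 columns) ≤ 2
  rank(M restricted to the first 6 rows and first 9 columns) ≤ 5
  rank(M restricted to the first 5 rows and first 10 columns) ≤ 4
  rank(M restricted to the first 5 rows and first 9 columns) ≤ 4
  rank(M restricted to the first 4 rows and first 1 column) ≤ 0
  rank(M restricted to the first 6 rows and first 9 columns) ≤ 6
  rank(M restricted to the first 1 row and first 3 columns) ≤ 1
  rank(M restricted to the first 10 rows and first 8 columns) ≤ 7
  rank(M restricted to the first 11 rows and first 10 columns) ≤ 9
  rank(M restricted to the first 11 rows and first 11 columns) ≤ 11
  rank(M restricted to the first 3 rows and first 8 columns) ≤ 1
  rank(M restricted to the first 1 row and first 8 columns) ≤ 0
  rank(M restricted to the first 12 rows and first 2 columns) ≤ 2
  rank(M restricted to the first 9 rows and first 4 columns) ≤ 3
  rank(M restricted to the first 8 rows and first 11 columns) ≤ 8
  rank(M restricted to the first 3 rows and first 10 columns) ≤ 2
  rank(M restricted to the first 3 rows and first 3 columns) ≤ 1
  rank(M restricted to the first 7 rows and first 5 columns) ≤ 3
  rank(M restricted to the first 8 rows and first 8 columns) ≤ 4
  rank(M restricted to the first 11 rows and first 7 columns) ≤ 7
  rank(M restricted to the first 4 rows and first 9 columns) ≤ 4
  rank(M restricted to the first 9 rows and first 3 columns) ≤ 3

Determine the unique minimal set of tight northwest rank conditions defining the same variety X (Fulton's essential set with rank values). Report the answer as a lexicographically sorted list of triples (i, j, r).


Reconstructing r_w from the 34 given conditions:

  R[1]: 0, 0, 0, 0, 0, 0, 0, 0, 1, 1, 1, 1
  R[2]: 0, 1, 1, 1, 1, 1, 1, 1, 2, 2, 2, 2
  R[3]: 0, 1, 1, 1, 1, 1, 1, 1, 2, 2, 3, 3
  R[4]: 0, 1, 1, 1, 1, 1, 2, 2, 3, 3, 4, 4
  R[5]: 1, 2, 2, 2, 2, 2, 3, 3, 4, 4, 5, 5
  R[6]: 1, 2, 2, 2, 2, 3, 4, 4, 5, 5, 6, 6
  R[7]: 1, 2, 2, 2, 2, 3, 4, 4, 5, 6, 7, 7
  R[8]: 1, 2, 2, 2, 2, 3, 4, 4, 5, 6, 7, 8
  R[9]: 1, 2, 2, 2, 3, 4, 5, 5, 6, 7, 8, 9
  R[10]: 1, 2, 3, 3, 4, 5, 6, 6, 7, 8, 9, 10
  R[11]: 1, 2, 3, 3, 4, 5, 6, 7, 8, 9, 10, 11
  R[12]: 1, 2, 3, 4, 5, 6, 7, 8, 9, 10, 11, 12

second differences of R give the permutation w = (9, 2, 11, 7, 1, 6, 10, 12, 5, 3, 8, 4).

D(w) has 36 cells with 9 SE-corners; essential set:

[(1, 8, 0), (3, 8, 1), (3, 10, 2), (4, 1, 0), (4, 6, 1), (8, 5, 2), (8, 8, 4), (9, 4, 2), (11, 4, 3)]


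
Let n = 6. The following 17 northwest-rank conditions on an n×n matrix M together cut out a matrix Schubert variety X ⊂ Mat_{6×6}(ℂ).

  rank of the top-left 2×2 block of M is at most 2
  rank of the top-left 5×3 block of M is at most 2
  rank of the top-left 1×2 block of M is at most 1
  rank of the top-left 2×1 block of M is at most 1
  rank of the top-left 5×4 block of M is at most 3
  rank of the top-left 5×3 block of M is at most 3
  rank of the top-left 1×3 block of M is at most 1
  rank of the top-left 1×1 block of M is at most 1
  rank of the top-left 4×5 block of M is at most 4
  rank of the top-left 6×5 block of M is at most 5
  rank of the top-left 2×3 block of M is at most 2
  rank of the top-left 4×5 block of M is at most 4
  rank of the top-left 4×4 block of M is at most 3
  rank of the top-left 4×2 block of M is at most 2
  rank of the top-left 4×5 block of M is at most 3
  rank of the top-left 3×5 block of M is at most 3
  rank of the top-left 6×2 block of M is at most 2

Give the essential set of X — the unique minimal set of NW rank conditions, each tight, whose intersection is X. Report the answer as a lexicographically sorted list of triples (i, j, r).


The tightest implied rank at each (i,j), from the 17 conditions:

  R[1]: 1  1  1  1  1  1
  R[2]: 1  2  2  2  2  2
  R[3]: 1  2  2  3  3  3
  R[4]: 1  2  2  3  3  4
  R[5]: 1  2  2  3  4  5
  R[6]: 1  2  3  4  5  6

reading off 1-entries of Δ²R: w = (1, 2, 4, 6, 5, 3).

D(w) has 4 cells with 2 SE-corners; essential set:

[(4, 5, 3), (5, 3, 2)]


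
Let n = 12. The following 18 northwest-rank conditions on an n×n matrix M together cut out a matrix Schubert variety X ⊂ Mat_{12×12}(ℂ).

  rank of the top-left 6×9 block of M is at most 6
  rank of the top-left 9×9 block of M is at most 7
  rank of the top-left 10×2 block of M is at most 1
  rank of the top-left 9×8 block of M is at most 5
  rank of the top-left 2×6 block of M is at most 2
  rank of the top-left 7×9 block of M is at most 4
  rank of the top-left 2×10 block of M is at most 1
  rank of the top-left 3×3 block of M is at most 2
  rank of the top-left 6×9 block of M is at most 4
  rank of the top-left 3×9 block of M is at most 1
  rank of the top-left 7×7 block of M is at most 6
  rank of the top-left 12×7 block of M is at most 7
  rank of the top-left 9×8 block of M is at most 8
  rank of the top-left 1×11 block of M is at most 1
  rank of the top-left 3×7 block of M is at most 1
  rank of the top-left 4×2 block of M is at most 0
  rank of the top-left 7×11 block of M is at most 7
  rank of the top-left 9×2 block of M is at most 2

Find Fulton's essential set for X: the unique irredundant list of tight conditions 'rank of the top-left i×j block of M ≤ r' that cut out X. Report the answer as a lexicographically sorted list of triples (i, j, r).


Rank table r_w(12×12) implied by the 18 constraints:

  0, 0, 1, 1, 1, 1, 1, 1, 1, 1, 1, 1
  0, 0, 1, 1, 1, 1, 1, 1, 1, 1, 2, 2
  0, 0, 1, 1, 1, 1, 1, 1, 1, 2, 3, 3
  0, 0, 1, 2, 2, 2, 2, 2, 2, 3, 4, 4
  1, 1, 2, 3, 3, 3, 3, 3, 3, 4, 5, 5
  1, 1, 2, 3, 4, 4, 4, 4, 4, 5, 6, 6
  1, 1, 2, 3, 4, 4, 4, 4, 4, 5, 6, 7
  1, 1, 2, 3, 4, 5, 5, 5, 5, 6, 7, 8
  1, 1, 2, 3, 4, 5, 5, 5, 6, 7, 8, 9
  1, 1, 2, 3, 4, 5, 6, 6, 7, 8, 9, 10
  1, 2, 3, 4, 5, 6, 7, 7, 8, 9, 10, 11
  1, 2, 3, 4, 5, 6, 7, 8, 9, 10, 11, 12

hence w(1..12) = (3, 11, 10, 4, 1, 5, 12, 6, 9, 7, 2, 8).

6 SE-corners of the 32-cell Rothe diagram give Ess(w):

[(2, 10, 1), (3, 9, 1), (4, 2, 0), (7, 9, 4), (9, 8, 5), (10, 2, 1)]


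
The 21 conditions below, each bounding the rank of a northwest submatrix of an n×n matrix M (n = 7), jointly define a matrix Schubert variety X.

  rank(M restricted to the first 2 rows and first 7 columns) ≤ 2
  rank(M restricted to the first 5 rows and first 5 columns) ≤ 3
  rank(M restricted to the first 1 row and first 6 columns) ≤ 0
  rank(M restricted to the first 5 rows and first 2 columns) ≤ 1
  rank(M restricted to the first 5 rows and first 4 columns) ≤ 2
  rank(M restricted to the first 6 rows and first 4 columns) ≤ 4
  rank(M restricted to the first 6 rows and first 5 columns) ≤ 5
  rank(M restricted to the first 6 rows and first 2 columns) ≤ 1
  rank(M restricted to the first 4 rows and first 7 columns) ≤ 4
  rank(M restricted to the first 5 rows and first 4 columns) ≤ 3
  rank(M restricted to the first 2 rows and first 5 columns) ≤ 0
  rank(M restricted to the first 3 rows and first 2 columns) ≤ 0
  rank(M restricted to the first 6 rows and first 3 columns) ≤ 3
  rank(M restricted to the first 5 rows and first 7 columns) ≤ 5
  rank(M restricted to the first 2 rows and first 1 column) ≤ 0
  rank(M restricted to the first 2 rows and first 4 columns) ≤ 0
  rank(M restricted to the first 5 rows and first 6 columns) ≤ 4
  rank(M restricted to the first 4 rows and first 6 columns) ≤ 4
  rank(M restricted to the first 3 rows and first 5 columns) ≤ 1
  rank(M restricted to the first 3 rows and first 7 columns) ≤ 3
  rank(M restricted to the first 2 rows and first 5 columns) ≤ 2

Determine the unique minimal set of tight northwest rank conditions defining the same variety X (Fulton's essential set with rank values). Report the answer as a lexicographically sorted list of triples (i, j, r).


Rank table r_w(7×7) implied by the 21 constraints:

  i=1: 0  0  0  0  0  0  1
  i=2: 0  0  0  0  0  1  2
  i=3: 0  0  1  1  1  2  3
  i=4: 1  1  2  2  2  3  4
  i=5: 1  1  2  2  3  4  5
  i=6: 1  1  2  3  4  5  6
  i=7: 1  2  3  4  5  6  7

so w = (7, 6, 3, 1, 5, 4, 2).

D(w) has 16 cells with 5 SE-corners; essential set:

[(1, 6, 0), (2, 5, 0), (3, 2, 0), (5, 4, 2), (6, 2, 1)]


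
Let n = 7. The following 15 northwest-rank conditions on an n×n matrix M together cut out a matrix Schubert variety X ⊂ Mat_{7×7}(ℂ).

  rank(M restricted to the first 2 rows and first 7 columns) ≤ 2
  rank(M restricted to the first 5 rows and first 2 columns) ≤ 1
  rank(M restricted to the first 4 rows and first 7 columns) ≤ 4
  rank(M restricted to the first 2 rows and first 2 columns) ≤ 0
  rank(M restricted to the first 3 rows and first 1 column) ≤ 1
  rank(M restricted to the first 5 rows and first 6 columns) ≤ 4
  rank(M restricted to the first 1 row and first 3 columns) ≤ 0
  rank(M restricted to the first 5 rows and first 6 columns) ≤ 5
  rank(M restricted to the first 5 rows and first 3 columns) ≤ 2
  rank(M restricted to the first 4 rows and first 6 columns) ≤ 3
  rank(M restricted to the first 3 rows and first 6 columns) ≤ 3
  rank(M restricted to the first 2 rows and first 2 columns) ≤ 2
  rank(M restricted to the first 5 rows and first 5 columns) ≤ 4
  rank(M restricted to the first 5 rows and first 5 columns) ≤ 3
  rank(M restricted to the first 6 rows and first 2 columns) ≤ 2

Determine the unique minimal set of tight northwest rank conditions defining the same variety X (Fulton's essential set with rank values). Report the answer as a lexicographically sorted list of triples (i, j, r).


Computing R[i][j] = min implied NW-rank bound (n=7, 15 conditions):

  R[1]: 0, 0, 0, 1, 1, 1, 1
  R[2]: 0, 0, 1, 2, 2, 2, 2
  R[3]: 1, 1, 2, 3, 3, 3, 3
  R[4]: 1, 1, 2, 3, 3, 3, 4
  R[5]: 1, 1, 2, 3, 3, 4, 5
  R[6]: 1, 2, 3, 4, 4, 5, 6
  R[7]: 1, 2, 3, 4, 5, 6, 7

second differences of R give the permutation w = (4, 3, 1, 7, 6, 2, 5).

|D(w)|=10, |Ess(w)|=5:

[(1, 3, 0), (2, 2, 0), (4, 6, 3), (5, 2, 1), (5, 5, 3)]


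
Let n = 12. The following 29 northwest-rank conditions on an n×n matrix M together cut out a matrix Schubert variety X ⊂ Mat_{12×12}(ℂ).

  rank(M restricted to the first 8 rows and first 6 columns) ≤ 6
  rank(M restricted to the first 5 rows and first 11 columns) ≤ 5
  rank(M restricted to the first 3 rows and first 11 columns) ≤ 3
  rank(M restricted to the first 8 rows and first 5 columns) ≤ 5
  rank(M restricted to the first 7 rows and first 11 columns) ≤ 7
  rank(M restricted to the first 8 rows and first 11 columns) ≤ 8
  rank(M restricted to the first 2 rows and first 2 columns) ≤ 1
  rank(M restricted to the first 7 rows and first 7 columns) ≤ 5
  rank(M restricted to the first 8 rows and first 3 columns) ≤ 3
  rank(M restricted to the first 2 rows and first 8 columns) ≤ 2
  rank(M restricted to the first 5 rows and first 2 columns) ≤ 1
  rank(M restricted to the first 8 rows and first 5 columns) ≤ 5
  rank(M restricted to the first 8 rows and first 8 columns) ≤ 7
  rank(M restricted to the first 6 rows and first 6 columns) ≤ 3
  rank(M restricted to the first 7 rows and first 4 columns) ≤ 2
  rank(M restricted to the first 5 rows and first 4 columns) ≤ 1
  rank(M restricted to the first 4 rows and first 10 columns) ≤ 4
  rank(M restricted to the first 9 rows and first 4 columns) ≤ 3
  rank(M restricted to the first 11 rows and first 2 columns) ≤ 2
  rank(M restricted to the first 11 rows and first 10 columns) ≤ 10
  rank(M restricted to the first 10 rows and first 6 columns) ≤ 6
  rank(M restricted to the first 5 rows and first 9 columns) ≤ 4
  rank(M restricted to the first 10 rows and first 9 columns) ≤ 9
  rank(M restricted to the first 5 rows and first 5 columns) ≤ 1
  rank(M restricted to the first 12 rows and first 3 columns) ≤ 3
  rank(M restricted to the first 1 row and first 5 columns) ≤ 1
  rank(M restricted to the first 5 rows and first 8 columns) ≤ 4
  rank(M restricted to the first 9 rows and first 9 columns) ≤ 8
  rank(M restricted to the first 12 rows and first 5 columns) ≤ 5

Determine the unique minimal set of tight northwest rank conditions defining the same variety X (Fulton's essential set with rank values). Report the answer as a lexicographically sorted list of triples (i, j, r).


The tightest implied rank at each (i,j), from the 29 conditions:

  i=1: 1  1  1  1  1  1  1  1  1  1  1  1
  i=2: 1  1  1  1  1  2  2  2  2  2  2  2
  i=3: 1  1  1  1  1  2  3  3  3  3  3  3
  i=4: 1  1  1  1  1  2  3  4  4  4  4  4
  i=5: 1  1  1  1  1  2  3  4  4  5  5  5
  i=6: 1  2  2  2  2  3  4  5  5  6  6  6
  i=7: 1  2  2  2  3  4  5  6  6  7  7  7
  i=8: 1  2  3  3  4  5  6  7  7  8  8  8
  i=9: 1  2  3  3  4  5  6  7  8  9  9  9
  i=10: 1  2  3  4  5  6  7  8  9  10  10  10
  i=11: 1  2  3  4  5  6  7  8  9  10  11  11
  i=12: 1  2  3  4  5  6  7  8  9  10  11  12

so w = (1, 6, 7, 8, 10, 2, 5, 3, 9, 4, 11, 12).

ℓ(w)=20; the 4 essential cells (i,j,r):

[(5, 5, 1), (5, 9, 4), (7, 4, 2), (9, 4, 3)]


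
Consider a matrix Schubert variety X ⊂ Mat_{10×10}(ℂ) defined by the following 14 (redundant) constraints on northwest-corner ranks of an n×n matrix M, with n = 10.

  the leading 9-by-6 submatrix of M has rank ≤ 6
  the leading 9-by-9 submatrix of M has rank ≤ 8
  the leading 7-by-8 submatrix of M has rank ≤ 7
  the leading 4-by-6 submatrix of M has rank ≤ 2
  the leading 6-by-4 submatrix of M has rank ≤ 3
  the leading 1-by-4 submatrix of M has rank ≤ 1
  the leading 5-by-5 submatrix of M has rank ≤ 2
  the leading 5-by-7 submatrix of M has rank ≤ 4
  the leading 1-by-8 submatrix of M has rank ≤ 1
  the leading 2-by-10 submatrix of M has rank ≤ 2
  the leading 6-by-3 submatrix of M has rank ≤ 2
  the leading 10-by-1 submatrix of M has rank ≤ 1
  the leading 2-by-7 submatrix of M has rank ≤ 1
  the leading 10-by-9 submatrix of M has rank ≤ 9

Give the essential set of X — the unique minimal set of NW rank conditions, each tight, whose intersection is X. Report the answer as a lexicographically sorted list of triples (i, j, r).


Recovering R(i,j) via the rank-extension bound from the 14 conditions:

  1 | 1 | 1 | 1 | 1 | 1 | 1 | 1 | 1 | 1
  1 | 1 | 1 | 1 | 1 | 1 | 1 | 2 | 2 | 2
  1 | 2 | 2 | 2 | 2 | 2 | 2 | 3 | 3 | 3
  1 | 2 | 2 | 2 | 2 | 2 | 3 | 4 | 4 | 4
  1 | 2 | 2 | 2 | 2 | 3 | 4 | 5 | 5 | 5
  1 | 2 | 2 | 3 | 3 | 4 | 5 | 6 | 6 | 6
  1 | 2 | 3 | 4 | 4 | 5 | 6 | 7 | 7 | 7
  1 | 2 | 3 | 4 | 5 | 6 | 7 | 8 | 8 | 8
  1 | 2 | 3 | 4 | 5 | 6 | 7 | 8 | 8 | 9
  1 | 2 | 3 | 4 | 5 | 6 | 7 | 8 | 9 | 10

so w = (1, 8, 2, 7, 6, 4, 3, 5, 10, 9).

ℓ(w)=15; the 5 essential cells (i,j,r):

[(2, 7, 1), (4, 6, 2), (5, 5, 2), (6, 3, 2), (9, 9, 8)]


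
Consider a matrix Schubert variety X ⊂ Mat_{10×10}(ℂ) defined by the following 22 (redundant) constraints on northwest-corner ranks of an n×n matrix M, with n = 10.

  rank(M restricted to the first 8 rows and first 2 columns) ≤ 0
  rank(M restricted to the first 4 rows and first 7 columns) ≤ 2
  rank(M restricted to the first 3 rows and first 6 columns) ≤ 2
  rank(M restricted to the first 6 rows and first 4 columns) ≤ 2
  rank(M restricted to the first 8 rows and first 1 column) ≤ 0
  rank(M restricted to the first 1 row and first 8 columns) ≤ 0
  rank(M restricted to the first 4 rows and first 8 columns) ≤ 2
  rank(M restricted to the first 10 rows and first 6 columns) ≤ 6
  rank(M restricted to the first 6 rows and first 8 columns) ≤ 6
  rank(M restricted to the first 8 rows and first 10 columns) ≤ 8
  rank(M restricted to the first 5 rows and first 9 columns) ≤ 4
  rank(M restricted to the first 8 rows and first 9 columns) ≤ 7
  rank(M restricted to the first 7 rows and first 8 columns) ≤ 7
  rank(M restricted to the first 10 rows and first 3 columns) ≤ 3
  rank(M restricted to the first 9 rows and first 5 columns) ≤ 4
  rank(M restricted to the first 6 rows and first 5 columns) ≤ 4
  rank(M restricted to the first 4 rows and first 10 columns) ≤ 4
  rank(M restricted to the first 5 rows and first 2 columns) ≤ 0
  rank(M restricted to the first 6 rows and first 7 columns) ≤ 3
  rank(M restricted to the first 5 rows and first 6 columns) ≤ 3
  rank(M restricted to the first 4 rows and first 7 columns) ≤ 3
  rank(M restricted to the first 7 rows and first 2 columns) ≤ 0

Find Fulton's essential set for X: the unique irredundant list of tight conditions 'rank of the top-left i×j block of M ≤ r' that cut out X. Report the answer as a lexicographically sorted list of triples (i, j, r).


Reconstructing r_w from the 22 given conditions:

  R[1]: 0, 0, 0, 0, 0, 0, 0, 0, 1, 1
  R[2]: 0, 0, 1, 1, 1, 1, 1, 1, 2, 2
  R[3]: 0, 0, 1, 2, 2, 2, 2, 2, 3, 3
  R[4]: 0, 0, 1, 2, 2, 2, 2, 2, 3, 4
  R[5]: 0, 0, 1, 2, 3, 3, 3, 3, 4, 5
  R[6]: 0, 0, 1, 2, 3, 3, 3, 4, 5, 6
  R[7]: 0, 0, 1, 2, 3, 4, 4, 5, 6, 7
  R[8]: 0, 0, 1, 2, 3, 4, 5, 6, 7, 8
  R[9]: 1, 1, 2, 3, 4, 5, 6, 7, 8, 9
  R[10]: 1, 2, 3, 4, 5, 6, 7, 8, 9, 10

the unique w with this rank table is (9, 3, 4, 10, 5, 8, 6, 7, 1, 2).

ℓ(w)=28; the 4 essential cells (i,j,r):

[(1, 8, 0), (4, 8, 2), (6, 7, 3), (8, 2, 0)]


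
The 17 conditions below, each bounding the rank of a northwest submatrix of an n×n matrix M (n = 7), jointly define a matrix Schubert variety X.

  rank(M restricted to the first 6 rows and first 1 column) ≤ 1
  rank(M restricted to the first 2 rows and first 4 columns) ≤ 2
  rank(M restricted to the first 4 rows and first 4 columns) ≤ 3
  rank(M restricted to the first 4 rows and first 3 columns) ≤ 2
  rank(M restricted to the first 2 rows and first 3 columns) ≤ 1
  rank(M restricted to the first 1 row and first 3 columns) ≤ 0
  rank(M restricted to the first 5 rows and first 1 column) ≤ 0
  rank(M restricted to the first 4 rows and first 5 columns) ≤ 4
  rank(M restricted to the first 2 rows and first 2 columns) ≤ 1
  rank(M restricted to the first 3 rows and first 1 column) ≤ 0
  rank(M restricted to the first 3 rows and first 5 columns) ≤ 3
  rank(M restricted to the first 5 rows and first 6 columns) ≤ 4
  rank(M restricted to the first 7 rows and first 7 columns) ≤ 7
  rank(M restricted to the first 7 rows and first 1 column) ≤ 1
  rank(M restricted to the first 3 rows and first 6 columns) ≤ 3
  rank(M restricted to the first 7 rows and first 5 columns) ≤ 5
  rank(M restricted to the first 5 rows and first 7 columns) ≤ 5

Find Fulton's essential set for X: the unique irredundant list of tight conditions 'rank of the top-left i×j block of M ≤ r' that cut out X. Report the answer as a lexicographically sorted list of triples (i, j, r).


Recovering R(i,j) via the rank-extension bound from the 17 conditions:

  i=1: 0, 0, 0, 1, 1, 1, 1
  i=2: 0, 1, 1, 2, 2, 2, 2
  i=3: 0, 1, 2, 3, 3, 3, 3
  i=4: 0, 1, 2, 3, 4, 4, 4
  i=5: 0, 1, 2, 3, 4, 4, 5
  i=6: 1, 2, 3, 4, 5, 5, 6
  i=7: 1, 2, 3, 4, 5, 6, 7

reading off 1-entries of Δ²R: w = (4, 2, 3, 5, 7, 1, 6).

3 SE-corners of the 8-cell Rothe diagram give Ess(w):

[(1, 3, 0), (5, 1, 0), (5, 6, 4)]


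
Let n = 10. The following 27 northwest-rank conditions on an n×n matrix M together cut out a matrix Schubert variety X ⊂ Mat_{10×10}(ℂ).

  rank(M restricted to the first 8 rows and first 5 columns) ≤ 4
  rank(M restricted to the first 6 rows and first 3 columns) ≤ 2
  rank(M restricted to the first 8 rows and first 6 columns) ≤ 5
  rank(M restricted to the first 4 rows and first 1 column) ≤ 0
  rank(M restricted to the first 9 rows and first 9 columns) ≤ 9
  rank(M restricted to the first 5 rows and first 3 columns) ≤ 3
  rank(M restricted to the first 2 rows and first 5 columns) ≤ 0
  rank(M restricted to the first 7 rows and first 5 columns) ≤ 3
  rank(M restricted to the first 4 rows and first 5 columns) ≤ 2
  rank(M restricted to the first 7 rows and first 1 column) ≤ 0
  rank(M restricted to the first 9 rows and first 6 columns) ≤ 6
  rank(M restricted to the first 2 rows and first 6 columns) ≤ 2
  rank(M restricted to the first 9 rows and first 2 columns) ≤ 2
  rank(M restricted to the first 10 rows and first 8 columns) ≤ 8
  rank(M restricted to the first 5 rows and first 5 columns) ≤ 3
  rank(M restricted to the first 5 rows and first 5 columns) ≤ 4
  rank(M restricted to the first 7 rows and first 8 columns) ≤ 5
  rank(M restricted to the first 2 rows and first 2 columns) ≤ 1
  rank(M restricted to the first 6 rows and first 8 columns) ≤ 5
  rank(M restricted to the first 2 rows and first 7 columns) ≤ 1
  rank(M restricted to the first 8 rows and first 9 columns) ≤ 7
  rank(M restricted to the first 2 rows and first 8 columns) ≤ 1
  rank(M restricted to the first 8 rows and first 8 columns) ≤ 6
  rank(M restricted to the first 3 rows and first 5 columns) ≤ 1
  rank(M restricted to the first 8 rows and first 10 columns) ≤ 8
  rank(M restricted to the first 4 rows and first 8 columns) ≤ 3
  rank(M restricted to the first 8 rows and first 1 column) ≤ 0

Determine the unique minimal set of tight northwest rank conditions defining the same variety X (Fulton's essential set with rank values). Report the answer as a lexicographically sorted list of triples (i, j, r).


Computing R[i][j] = min implied NW-rank bound (n=10, 27 conditions):

  R[1]: 0, 0, 0, 0, 0, 1, 1, 1, 1, 1
  R[2]: 0, 0, 0, 0, 0, 1, 1, 1, 2, 2
  R[3]: 0, 1, 1, 1, 1, 2, 2, 2, 3, 3
  R[4]: 0, 1, 2, 2, 2, 3, 3, 3, 4, 4
  R[5]: 0, 1, 2, 3, 3, 4, 4, 4, 5, 5
  R[6]: 0, 1, 2, 3, 3, 4, 5, 5, 6, 6
  R[7]: 0, 1, 2, 3, 3, 4, 5, 5, 6, 7
  R[8]: 0, 1, 2, 3, 4, 5, 6, 6, 7, 8
  R[9]: 1, 2, 3, 4, 5, 6, 7, 7, 8, 9
  R[10]: 1, 2, 3, 4, 5, 6, 7, 8, 9, 10

hence w(1..10) = (6, 9, 2, 3, 4, 7, 10, 5, 1, 8).

Fulton essential set (5 of the 21 Rothe cells):

[(2, 5, 0), (2, 8, 1), (7, 5, 3), (7, 8, 5), (8, 1, 0)]


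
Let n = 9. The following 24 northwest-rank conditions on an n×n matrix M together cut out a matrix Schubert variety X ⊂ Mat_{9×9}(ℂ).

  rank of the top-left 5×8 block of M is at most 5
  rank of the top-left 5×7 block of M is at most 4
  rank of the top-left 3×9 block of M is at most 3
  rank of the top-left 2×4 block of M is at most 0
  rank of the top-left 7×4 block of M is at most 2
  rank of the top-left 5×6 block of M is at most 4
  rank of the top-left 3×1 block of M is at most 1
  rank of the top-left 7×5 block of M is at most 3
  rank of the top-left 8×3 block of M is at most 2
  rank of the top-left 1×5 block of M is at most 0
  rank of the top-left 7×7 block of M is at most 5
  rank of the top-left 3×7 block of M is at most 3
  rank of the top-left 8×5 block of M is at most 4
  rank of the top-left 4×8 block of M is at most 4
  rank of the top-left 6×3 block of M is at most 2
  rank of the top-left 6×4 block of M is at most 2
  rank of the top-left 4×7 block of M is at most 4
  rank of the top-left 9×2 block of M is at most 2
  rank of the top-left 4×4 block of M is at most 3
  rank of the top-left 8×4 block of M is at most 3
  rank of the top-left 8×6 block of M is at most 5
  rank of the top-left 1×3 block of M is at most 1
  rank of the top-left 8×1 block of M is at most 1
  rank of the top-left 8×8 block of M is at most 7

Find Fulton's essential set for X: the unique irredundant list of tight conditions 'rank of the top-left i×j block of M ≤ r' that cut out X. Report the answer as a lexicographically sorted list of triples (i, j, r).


Reconstructing r_w from the 24 given conditions:

  row 1: 0  0  0  0  0  1  1  1  1
  row 2: 0  0  0  0  1  2  2  2  2
  row 3: 1  1  1  1  2  3  3  3  3
  row 4: 1  2  2  2  3  4  4  4  4
  row 5: 1  2  2  2  3  4  4  5  5
  row 6: 1  2  2  2  3  4  5  6  6
  row 7: 1  2  2  2  3  4  5  6  7
  row 8: 1  2  2  3  4  5  6  7  8
  row 9: 1  2  3  4  5  6  7  8  9

the unique w with this rank table is (6, 5, 1, 2, 8, 7, 9, 4, 3).

D(w) has 17 cells with 5 SE-corners; essential set:

[(1, 5, 0), (2, 4, 0), (5, 7, 4), (7, 4, 2), (8, 3, 2)]


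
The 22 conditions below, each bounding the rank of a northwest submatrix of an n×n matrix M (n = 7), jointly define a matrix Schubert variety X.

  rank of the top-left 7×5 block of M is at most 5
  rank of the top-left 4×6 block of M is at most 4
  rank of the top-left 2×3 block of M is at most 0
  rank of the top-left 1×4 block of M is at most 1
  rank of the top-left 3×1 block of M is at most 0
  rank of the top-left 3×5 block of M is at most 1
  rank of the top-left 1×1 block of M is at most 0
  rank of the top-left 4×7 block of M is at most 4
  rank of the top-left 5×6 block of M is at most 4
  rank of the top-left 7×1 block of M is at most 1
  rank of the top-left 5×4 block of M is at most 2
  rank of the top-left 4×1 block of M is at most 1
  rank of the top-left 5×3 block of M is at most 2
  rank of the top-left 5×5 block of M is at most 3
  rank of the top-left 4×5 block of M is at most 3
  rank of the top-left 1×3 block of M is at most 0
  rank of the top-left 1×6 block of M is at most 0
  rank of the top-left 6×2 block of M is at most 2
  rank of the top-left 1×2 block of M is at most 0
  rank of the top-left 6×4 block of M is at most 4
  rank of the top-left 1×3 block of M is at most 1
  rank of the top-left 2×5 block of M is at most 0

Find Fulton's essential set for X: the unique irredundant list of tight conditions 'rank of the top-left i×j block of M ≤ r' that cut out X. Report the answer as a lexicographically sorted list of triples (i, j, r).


Computing R[i][j] = min implied NW-rank bound (n=7, 22 conditions):

  row 1: 0  0  0  0  0  0  1
  row 2: 0  0  0  0  0  1  2
  row 3: 0  1  1  1  1  2  3
  row 4: 1  2  2  2  2  3  4
  row 5: 1  2  2  2  3  4  5
  row 6: 1  2  3  3  4  5  6
  row 7: 1  2  3  4  5  6  7

hence w(1..7) = (7, 6, 2, 1, 5, 3, 4).

ℓ(w)=14; the 4 essential cells (i,j,r):

[(1, 6, 0), (2, 5, 0), (3, 1, 0), (5, 4, 2)]


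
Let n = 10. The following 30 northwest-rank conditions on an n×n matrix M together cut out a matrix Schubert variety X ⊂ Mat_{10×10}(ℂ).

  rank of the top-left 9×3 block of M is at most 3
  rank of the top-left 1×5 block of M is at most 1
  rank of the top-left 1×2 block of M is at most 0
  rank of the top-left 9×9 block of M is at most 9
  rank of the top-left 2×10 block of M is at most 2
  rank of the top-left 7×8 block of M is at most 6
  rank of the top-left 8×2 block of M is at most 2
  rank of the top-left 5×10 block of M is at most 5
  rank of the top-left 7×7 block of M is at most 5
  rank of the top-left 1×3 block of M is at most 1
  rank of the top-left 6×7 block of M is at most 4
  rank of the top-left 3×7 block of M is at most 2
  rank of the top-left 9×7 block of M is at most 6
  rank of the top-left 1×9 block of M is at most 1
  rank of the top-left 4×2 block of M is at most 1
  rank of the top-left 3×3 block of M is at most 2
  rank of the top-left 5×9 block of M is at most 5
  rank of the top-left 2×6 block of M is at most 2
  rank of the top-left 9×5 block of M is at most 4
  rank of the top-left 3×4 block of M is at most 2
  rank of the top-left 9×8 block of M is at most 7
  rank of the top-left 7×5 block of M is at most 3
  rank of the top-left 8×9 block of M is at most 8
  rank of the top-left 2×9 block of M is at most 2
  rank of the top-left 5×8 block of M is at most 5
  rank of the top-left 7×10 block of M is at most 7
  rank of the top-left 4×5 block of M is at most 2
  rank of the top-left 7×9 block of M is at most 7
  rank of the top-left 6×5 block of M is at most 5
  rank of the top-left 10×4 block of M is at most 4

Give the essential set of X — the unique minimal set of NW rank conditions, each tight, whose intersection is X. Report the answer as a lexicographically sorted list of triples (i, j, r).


Computing R[i][j] = min implied NW-rank bound (n=10, 30 conditions):

  0 | 0 | 1 | 1 | 1 | 1 | 1 | 1 | 1 | 1
  1 | 1 | 2 | 2 | 2 | 2 | 2 | 2 | 2 | 2
  1 | 1 | 2 | 2 | 2 | 2 | 2 | 3 | 3 | 3
  1 | 1 | 2 | 2 | 2 | 3 | 3 | 4 | 4 | 4
  1 | 2 | 3 | 3 | 3 | 4 | 4 | 5 | 5 | 5
  1 | 2 | 3 | 3 | 3 | 4 | 4 | 5 | 6 | 6
  1 | 2 | 3 | 3 | 3 | 4 | 5 | 6 | 7 | 7
  1 | 2 | 3 | 4 | 4 | 5 | 6 | 7 | 8 | 8
  1 | 2 | 3 | 4 | 4 | 5 | 6 | 7 | 8 | 9
  1 | 2 | 3 | 4 | 5 | 6 | 7 | 8 | 9 | 10

giving w = (3, 1, 8, 6, 2, 9, 7, 4, 10, 5) via Δ²R.

Fulton essential set (7 of the 16 Rothe cells):

[(1, 2, 0), (3, 7, 2), (4, 2, 1), (4, 5, 2), (6, 7, 4), (7, 5, 3), (9, 5, 4)]


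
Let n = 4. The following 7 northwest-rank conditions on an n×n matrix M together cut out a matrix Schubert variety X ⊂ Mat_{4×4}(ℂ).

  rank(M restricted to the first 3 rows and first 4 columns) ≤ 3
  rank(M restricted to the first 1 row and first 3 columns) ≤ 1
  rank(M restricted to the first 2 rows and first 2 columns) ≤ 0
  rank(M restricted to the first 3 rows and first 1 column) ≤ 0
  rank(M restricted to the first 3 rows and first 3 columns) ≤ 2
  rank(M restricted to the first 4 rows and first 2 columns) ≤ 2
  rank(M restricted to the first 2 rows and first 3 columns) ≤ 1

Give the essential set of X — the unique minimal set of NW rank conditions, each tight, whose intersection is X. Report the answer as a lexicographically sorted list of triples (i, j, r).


Propagating the 7 rank bounds to every northwest block:

  0 0 1 1
  0 0 1 2
  0 1 2 3
  1 2 3 4

hence w(1..4) = (3, 4, 2, 1).

Rothe diagram D(w) (5 cells), 2 SE-corners (essential conditions):

[(2, 2, 0), (3, 1, 0)]


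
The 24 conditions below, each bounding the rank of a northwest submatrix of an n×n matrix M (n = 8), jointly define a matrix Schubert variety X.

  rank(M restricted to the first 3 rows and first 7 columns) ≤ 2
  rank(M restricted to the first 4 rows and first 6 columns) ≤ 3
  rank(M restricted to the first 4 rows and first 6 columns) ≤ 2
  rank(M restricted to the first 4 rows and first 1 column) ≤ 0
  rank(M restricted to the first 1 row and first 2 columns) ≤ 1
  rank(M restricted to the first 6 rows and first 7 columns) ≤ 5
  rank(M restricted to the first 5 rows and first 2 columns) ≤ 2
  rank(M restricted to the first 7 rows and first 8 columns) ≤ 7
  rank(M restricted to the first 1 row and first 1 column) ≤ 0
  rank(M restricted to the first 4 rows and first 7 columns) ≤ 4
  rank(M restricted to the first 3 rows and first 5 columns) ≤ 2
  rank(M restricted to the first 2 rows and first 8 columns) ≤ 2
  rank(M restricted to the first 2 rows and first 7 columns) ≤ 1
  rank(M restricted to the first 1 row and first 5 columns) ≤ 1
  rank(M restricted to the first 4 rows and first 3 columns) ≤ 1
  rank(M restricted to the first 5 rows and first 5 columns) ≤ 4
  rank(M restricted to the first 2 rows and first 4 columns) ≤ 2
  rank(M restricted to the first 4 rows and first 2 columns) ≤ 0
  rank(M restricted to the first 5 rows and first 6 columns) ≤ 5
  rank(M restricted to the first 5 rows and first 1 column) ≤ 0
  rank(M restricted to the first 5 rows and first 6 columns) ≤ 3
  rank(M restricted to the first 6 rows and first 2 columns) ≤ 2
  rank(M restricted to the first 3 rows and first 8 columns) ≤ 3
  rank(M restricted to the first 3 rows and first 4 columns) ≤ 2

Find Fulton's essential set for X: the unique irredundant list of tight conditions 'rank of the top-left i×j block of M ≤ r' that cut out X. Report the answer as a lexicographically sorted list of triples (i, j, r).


Reconstructing r_w from the 24 given conditions:

  row 1: 0 | 0 | 1 | 1 | 1 | 1 | 1 | 1
  row 2: 0 | 0 | 1 | 1 | 1 | 1 | 1 | 2
  row 3: 0 | 0 | 1 | 2 | 2 | 2 | 2 | 3
  row 4: 0 | 0 | 1 | 2 | 2 | 2 | 3 | 4
  row 5: 0 | 1 | 2 | 3 | 3 | 3 | 4 | 5
  row 6: 1 | 2 | 3 | 4 | 4 | 4 | 5 | 6
  row 7: 1 | 2 | 3 | 4 | 5 | 5 | 6 | 7
  row 8: 1 | 2 | 3 | 4 | 5 | 6 | 7 | 8

so w = (3, 8, 4, 7, 2, 1, 5, 6).

|D(w)|=15, |Ess(w)|=4:

[(2, 7, 1), (4, 2, 0), (4, 6, 2), (5, 1, 0)]
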